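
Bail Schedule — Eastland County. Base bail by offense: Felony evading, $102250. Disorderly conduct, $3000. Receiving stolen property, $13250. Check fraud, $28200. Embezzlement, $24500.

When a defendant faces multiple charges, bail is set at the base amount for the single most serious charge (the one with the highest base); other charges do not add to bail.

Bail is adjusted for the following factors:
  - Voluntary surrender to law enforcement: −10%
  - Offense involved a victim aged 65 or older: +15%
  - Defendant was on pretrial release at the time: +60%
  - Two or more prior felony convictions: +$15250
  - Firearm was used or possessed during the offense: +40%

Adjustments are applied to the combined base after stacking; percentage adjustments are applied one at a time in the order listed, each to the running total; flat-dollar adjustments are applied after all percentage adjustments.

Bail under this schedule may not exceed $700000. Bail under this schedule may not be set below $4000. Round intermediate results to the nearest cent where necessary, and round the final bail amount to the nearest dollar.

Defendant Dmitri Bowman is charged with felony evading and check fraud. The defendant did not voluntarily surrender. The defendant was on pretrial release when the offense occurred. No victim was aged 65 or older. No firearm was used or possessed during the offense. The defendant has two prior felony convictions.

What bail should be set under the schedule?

$178850

Base amounts from the schedule: felony evading $102250; check fraud $28200.
Stacking rule: use the highest base only. Highest is felony evading at $102250. Combined base = $102250.
Defendant was on pretrial release at the time (+60%): $102250 × 1.6 = $163600.
Two or more prior felony convictions (+$15250 flat): $163600 + $15250 = $178850.
$178850 is within the $700000 maximum.
$178850 is at or above the $4000 minimum.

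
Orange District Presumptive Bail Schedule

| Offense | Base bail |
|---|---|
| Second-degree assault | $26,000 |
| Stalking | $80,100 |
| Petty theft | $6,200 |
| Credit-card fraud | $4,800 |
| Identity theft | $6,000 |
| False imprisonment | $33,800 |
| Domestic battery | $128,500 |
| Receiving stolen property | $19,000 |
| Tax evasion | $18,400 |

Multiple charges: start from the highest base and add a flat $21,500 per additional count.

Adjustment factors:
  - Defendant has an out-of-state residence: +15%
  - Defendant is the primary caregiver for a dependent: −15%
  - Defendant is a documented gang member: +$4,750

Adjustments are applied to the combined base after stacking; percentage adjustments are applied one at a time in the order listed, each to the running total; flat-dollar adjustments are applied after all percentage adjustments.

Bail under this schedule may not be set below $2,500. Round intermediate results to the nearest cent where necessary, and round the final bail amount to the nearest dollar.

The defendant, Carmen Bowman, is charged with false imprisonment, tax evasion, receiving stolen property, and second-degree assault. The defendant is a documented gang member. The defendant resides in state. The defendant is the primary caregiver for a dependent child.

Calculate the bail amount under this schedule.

Base amounts from the schedule: false imprisonment $33,800; tax evasion $18,400; receiving stolen property $19,000; second-degree assault $26,000.
Stacking rule: highest base plus $21,500 per additional charge. Highest is false imprisonment at $33,800; 3 additional charges → +$64,500. Combined base = $98,300.
Defendant is the primary caregiver for a dependent (−15%): $98,300 × 0.85 = $83,555.
Defendant is a documented gang member (+$4,750 flat): $83,555 + $4,750 = $88,305.
$88,305 is at or above the $2,500 minimum.

$88,305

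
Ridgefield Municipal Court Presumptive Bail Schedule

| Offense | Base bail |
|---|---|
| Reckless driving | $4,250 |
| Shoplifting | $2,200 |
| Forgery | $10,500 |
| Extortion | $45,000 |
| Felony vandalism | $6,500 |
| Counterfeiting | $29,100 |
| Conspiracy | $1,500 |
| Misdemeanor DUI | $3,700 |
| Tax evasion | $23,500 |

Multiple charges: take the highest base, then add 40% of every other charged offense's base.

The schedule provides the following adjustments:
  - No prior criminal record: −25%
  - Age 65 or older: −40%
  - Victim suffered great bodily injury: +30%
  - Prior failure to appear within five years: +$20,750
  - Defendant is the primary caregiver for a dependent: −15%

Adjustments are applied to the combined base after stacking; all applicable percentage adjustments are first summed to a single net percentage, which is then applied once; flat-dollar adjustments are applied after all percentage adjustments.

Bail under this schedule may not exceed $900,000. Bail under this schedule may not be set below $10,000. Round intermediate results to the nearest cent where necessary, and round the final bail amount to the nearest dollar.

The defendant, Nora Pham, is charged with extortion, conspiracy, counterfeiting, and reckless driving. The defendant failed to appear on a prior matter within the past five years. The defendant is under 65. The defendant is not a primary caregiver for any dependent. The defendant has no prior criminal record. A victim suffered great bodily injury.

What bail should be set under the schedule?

$82,637

Base amounts from the schedule: extortion $45,000; conspiracy $1,500; counterfeiting $29,100; reckless driving $4,250.
Stacking rule: highest base plus 40% of each additional charge. Highest is extortion at $45,000. Additional: $1,500 × 40% = $600; $29,100 × 40% = $11,640; $4,250 × 40% = $1,700. Combined base = $45,000 + $13,940 = $58,940.
Net percentage adjustment: −25% +30% = +5%. $58,940 × 1.05 = $61,887.
Prior failure to appear within five years (+$20,750 flat): $61,887 + $20,750 = $82,637.
$82,637 is within the $900,000 maximum.
$82,637 is at or above the $10,000 minimum.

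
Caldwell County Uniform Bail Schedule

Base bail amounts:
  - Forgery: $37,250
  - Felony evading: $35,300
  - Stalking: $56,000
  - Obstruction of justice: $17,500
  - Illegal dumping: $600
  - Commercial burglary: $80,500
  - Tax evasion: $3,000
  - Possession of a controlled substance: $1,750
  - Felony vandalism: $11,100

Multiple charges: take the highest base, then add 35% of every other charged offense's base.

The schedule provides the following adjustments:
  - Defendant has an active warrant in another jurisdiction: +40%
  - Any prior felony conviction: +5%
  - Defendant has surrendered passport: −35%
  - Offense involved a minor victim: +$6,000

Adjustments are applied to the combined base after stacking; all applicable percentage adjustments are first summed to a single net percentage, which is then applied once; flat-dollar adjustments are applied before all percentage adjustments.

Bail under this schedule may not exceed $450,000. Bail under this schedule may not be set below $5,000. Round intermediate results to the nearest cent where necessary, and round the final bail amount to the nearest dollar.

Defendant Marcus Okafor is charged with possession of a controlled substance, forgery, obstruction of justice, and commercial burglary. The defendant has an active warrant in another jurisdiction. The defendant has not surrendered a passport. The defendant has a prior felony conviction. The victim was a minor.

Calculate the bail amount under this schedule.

Base amounts from the schedule: possession of a controlled substance $1,750; forgery $37,250; obstruction of justice $17,500; commercial burglary $80,500.
Stacking rule: highest base plus 35% of each additional charge. Highest is commercial burglary at $80,500. Additional: $1,750 × 35% = $612.50; $37,250 × 35% = $13,037.50; $17,500 × 35% = $6,125. Combined base = $80,500 + $19,775 = $100,275.
Offense involved a minor victim (+$6,000 flat): $100,275 + $6,000 = $106,275.
Net percentage adjustment: +40% +5% = +45%. $106,275 × 1.45 = $154,098.75.
$154,098.75 is within the $450,000 maximum.
$154,098.75 is at or above the $5,000 minimum.
Rounded to the nearest dollar: $154,099.

$154,099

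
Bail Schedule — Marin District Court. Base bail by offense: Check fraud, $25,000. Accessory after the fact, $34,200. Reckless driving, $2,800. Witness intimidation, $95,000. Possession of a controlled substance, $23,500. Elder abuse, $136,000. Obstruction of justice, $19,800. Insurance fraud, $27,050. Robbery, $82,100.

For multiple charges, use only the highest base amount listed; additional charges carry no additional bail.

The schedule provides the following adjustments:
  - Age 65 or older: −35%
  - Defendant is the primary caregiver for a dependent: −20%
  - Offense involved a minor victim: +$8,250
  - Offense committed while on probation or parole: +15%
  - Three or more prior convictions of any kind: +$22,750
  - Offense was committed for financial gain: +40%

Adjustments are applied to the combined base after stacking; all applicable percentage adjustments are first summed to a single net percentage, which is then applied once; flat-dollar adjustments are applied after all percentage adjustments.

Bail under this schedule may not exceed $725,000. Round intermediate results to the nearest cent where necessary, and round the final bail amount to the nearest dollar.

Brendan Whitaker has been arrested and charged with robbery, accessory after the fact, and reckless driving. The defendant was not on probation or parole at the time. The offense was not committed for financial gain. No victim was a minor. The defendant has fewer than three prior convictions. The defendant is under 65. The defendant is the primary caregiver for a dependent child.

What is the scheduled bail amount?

Base amounts from the schedule: robbery $82,100; accessory after the fact $34,200; reckless driving $2,800.
Stacking rule: use the highest base only. Highest is robbery at $82,100. Combined base = $82,100.
Defendant is the primary caregiver for a dependent (−20%): $82,100 × 0.8 = $65,680.
$65,680 is within the $725,000 maximum.

$65,680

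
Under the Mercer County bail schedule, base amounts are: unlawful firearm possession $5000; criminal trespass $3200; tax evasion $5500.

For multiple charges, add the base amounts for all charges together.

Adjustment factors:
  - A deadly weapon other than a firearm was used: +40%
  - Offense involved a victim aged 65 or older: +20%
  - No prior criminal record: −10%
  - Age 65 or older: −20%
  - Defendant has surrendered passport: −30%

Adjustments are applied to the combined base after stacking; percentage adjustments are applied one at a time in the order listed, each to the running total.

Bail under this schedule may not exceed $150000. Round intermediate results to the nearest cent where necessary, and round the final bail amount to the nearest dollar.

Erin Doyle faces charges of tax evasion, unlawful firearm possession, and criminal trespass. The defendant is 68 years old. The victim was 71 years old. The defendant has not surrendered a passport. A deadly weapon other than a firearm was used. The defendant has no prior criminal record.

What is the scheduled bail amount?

$16572

Base amounts from the schedule: tax evasion $5500; unlawful firearm possession $5000; criminal trespass $3200.
Stacking rule: sum of all bases. $5500 + $5000 + $3200 = $13700.
A deadly weapon other than a firearm was used (+40%): $13700 × 1.4 = $19180.
Offense involved a victim aged 65 or older (+20%): $19180 × 1.2 = $23016.
No prior criminal record (−10%): $23016 × 0.9 = $20714.40.
Age 65 or older (−20%): $20714.40 × 0.8 = $16571.52.
$16571.52 is within the $150000 maximum.
Rounded to the nearest dollar: $16572.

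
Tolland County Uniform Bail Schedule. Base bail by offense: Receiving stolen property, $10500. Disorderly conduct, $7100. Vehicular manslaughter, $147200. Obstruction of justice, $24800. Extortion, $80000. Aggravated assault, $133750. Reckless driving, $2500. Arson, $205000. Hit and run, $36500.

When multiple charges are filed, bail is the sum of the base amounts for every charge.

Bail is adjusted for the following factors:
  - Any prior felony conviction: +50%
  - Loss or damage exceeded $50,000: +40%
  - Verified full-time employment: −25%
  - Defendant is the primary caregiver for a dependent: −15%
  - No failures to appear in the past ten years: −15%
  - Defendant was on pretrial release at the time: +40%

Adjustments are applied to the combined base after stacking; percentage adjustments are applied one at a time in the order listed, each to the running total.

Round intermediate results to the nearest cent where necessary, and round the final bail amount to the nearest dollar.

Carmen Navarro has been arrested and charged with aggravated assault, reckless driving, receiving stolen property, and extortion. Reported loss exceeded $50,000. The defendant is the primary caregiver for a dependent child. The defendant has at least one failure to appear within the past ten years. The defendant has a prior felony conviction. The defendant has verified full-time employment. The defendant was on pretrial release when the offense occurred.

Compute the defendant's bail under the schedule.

$424986

Base amounts from the schedule: aggravated assault $133750; reckless driving $2500; receiving stolen property $10500; extortion $80000.
Stacking rule: sum of all bases. $133750 + $2500 + $10500 + $80000 = $226750.
Any prior felony conviction (+50%): $226750 × 1.5 = $340125.
Loss or damage exceeded $50,000 (+40%): $340125 × 1.4 = $476175.
Verified full-time employment (−25%): $476175 × 0.75 = $357131.25.
Defendant is the primary caregiver for a dependent (−15%): $357131.25 × 0.85 = $303561.56.
Defendant was on pretrial release at the time (+40%): $303561.56 × 1.4 = $424986.18.
Rounded to the nearest dollar: $424986.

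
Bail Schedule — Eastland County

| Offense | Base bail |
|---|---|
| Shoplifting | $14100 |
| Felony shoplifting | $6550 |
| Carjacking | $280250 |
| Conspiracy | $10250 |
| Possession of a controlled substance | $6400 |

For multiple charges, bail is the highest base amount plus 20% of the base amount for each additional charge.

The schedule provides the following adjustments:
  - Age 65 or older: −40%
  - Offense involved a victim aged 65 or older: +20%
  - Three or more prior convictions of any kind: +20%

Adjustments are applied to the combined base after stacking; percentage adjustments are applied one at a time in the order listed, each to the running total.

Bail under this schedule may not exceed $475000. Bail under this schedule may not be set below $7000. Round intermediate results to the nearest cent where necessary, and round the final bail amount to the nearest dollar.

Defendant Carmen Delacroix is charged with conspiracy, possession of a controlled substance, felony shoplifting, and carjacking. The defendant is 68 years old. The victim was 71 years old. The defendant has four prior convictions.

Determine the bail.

Base amounts from the schedule: conspiracy $10250; possession of a controlled substance $6400; felony shoplifting $6550; carjacking $280250.
Stacking rule: highest base plus 20% of each additional charge. Highest is carjacking at $280250. Additional: $10250 × 20% = $2050; $6400 × 20% = $1280; $6550 × 20% = $1310. Combined base = $280250 + $4640 = $284890.
Age 65 or older (−40%): $284890 × 0.6 = $170934.
Offense involved a victim aged 65 or older (+20%): $170934 × 1.2 = $205120.80.
Three or more prior convictions of any kind (+20%): $205120.80 × 1.2 = $246144.96.
$246144.96 is within the $475000 maximum.
$246144.96 is at or above the $7000 minimum.
Rounded to the nearest dollar: $246145.

$246145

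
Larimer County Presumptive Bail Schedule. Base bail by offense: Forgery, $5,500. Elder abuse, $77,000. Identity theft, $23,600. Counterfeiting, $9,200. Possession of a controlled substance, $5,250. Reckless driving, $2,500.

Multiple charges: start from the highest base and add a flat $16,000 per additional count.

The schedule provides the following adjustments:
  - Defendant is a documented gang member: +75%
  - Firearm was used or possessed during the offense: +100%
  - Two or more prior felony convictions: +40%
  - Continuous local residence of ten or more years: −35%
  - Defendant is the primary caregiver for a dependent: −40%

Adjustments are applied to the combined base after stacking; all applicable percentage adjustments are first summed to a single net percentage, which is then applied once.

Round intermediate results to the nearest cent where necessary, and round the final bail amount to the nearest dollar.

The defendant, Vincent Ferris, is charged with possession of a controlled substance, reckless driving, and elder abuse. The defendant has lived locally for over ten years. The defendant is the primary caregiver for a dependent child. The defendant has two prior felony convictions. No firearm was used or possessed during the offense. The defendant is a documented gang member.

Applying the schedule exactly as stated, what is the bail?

$152,600

Base amounts from the schedule: possession of a controlled substance $5,250; reckless driving $2,500; elder abuse $77,000.
Stacking rule: highest base plus $16,000 per additional charge. Highest is elder abuse at $77,000; 2 additional charges → +$32,000. Combined base = $109,000.
Net percentage adjustment: +75% +40% −35% −40% = +40%. $109,000 × 1.4 = $152,600.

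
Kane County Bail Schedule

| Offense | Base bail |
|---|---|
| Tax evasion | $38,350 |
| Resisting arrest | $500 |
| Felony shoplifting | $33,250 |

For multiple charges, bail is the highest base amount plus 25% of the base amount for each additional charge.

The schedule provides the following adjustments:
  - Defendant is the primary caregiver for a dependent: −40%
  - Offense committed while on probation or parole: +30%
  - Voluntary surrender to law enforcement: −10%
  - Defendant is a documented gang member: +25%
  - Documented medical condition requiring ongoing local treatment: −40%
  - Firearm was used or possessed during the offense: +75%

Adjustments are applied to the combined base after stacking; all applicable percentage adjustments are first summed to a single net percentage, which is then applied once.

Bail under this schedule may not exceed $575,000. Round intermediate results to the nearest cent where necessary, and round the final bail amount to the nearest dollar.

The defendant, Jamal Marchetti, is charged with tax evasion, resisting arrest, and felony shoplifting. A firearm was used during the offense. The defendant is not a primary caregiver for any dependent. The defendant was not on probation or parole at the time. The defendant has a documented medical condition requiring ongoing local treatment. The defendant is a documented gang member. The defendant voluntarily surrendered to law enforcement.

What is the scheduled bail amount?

$70,181

Base amounts from the schedule: tax evasion $38,350; resisting arrest $500; felony shoplifting $33,250.
Stacking rule: highest base plus 25% of each additional charge. Highest is tax evasion at $38,350. Additional: $500 × 25% = $125; $33,250 × 25% = $8,312.50. Combined base = $38,350 + $8,437.50 = $46,787.50.
Net percentage adjustment: −10% +25% −40% +75% = +50%. $46,787.50 × 1.5 = $70,181.25.
$70,181.25 is within the $575,000 maximum.
Rounded to the nearest dollar: $70,181.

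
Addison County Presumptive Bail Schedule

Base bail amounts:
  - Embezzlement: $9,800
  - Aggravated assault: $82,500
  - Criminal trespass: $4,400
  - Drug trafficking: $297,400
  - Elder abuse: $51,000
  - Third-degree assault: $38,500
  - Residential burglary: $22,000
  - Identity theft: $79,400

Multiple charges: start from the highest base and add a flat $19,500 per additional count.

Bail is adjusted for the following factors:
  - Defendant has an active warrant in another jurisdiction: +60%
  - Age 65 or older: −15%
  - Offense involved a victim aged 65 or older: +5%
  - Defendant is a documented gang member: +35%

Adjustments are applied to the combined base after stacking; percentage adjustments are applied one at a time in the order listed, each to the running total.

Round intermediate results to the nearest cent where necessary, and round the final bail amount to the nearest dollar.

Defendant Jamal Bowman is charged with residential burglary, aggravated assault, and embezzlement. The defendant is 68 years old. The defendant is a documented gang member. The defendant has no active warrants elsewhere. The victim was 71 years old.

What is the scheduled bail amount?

Base amounts from the schedule: residential burglary $22,000; aggravated assault $82,500; embezzlement $9,800.
Stacking rule: highest base plus $19,500 per additional charge. Highest is aggravated assault at $82,500; 2 additional charges → +$39,000. Combined base = $121,500.
Age 65 or older (−15%): $121,500 × 0.85 = $103,275.
Offense involved a victim aged 65 or older (+5%): $103,275 × 1.05 = $108,438.75.
Defendant is a documented gang member (+35%): $108,438.75 × 1.35 = $146,392.31.
Rounded to the nearest dollar: $146,392.

$146,392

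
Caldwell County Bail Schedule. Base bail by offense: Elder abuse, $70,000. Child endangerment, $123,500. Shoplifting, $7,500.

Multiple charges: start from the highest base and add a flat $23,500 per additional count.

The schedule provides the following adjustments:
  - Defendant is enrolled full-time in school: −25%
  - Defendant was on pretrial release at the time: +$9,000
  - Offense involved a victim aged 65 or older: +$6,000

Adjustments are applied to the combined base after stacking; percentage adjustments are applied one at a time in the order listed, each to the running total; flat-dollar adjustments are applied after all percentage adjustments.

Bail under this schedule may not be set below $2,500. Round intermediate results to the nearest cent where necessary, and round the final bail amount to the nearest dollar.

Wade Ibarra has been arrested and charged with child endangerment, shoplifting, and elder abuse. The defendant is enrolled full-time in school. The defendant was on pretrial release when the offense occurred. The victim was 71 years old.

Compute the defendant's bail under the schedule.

Base amounts from the schedule: child endangerment $123,500; shoplifting $7,500; elder abuse $70,000.
Stacking rule: highest base plus $23,500 per additional charge. Highest is child endangerment at $123,500; 2 additional charges → +$47,000. Combined base = $170,500.
Defendant is enrolled full-time in school (−25%): $170,500 × 0.75 = $127,875.
Defendant was on pretrial release at the time (+$9,000 flat): $127,875 + $9,000 = $136,875.
Offense involved a victim aged 65 or older (+$6,000 flat): $136,875 + $6,000 = $142,875.
$142,875 is at or above the $2,500 minimum.

$142,875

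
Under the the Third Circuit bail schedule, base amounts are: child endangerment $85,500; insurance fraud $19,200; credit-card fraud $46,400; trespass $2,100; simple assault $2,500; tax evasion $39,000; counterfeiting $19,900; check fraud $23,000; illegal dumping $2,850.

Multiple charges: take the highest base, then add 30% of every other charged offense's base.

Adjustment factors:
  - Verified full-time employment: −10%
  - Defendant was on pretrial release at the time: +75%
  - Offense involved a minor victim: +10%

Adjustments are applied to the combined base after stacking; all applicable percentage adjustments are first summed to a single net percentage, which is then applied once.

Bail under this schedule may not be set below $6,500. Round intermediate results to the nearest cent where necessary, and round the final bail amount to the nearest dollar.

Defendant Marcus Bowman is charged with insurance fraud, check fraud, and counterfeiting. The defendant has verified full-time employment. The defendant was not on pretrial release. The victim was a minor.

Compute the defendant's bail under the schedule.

Base amounts from the schedule: insurance fraud $19,200; check fraud $23,000; counterfeiting $19,900.
Stacking rule: highest base plus 30% of each additional charge. Highest is check fraud at $23,000. Additional: $19,200 × 30% = $5,760; $19,900 × 30% = $5,970. Combined base = $23,000 + $11,730 = $34,730.
Net percentage adjustment: −10% +10% = +0%. $34,730 × 1 = $34,730.
$34,730 is at or above the $6,500 minimum.

$34,730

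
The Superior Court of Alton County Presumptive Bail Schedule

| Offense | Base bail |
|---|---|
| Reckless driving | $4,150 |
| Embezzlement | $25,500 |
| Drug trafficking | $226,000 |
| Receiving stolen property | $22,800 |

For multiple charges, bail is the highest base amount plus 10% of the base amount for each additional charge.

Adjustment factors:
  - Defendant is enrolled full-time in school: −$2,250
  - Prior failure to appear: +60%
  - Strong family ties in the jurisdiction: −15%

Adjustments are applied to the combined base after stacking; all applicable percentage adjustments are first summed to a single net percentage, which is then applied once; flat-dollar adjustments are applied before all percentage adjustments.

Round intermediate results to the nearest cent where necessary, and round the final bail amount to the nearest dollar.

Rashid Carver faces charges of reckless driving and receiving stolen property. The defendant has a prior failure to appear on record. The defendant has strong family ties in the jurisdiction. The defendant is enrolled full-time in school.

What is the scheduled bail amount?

$30,399

Base amounts from the schedule: reckless driving $4,150; receiving stolen property $22,800.
Stacking rule: highest base plus 10% of each additional charge. Highest is receiving stolen property at $22,800. Additional: $4,150 × 10% = $415. Combined base = $22,800 + $415 = $23,215.
Defendant is enrolled full-time in school (−$2,250 flat): $23,215 − $2,250 = $20,965.
Net percentage adjustment: +60% −15% = +45%. $20,965 × 1.45 = $30,399.25.
Rounded to the nearest dollar: $30,399.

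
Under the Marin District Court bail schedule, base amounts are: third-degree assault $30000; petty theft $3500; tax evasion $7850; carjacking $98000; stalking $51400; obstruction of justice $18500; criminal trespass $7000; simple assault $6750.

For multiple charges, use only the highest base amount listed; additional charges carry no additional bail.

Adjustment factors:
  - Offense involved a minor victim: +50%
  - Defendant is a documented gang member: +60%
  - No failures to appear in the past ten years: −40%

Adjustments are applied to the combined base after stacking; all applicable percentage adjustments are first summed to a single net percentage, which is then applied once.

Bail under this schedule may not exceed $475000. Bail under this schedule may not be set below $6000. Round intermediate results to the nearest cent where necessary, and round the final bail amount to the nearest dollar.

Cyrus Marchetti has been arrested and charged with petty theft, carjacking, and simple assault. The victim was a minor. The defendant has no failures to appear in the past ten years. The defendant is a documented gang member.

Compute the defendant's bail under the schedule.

$166600

Base amounts from the schedule: petty theft $3500; carjacking $98000; simple assault $6750.
Stacking rule: use the highest base only. Highest is carjacking at $98000. Combined base = $98000.
Net percentage adjustment: +50% +60% −40% = +70%. $98000 × 1.7 = $166600.
$166600 is within the $475000 maximum.
$166600 is at or above the $6000 minimum.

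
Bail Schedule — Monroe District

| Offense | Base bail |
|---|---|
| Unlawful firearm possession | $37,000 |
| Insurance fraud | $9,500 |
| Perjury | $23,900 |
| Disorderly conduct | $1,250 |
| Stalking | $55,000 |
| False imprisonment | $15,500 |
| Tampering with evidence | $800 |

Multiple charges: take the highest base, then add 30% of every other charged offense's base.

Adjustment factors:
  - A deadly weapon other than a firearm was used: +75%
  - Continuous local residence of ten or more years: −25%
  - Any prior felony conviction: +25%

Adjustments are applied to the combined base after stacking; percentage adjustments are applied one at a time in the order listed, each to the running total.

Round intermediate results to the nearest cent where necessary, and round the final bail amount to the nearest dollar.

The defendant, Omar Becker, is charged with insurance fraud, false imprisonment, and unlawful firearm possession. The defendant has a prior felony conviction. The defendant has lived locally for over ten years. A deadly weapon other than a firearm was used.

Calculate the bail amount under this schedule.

Base amounts from the schedule: insurance fraud $9,500; false imprisonment $15,500; unlawful firearm possession $37,000.
Stacking rule: highest base plus 30% of each additional charge. Highest is unlawful firearm possession at $37,000. Additional: $9,500 × 30% = $2,850; $15,500 × 30% = $4,650. Combined base = $37,000 + $7,500 = $44,500.
A deadly weapon other than a firearm was used (+75%): $44,500 × 1.75 = $77,875.
Continuous local residence of ten or more years (−25%): $77,875 × 0.75 = $58,406.25.
Any prior felony conviction (+25%): $58,406.25 × 1.25 = $73,007.81.
Rounded to the nearest dollar: $73,008.

$73,008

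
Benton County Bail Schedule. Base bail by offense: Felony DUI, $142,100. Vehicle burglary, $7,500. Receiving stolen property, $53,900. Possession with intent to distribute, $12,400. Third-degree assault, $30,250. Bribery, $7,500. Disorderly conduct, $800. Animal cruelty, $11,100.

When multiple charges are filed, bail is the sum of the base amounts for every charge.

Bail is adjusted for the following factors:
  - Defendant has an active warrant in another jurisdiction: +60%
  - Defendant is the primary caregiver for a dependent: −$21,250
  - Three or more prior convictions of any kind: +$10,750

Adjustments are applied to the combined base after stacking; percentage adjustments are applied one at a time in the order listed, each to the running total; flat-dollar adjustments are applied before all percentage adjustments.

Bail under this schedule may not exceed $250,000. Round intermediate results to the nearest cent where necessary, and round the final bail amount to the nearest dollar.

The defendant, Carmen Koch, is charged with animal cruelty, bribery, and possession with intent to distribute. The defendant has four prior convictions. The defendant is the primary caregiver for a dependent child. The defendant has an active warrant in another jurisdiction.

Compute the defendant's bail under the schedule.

Base amounts from the schedule: animal cruelty $11,100; bribery $7,500; possession with intent to distribute $12,400.
Stacking rule: sum of all bases. $11,100 + $7,500 + $12,400 = $31,000.
Defendant is the primary caregiver for a dependent (−$21,250 flat): $31,000 − $21,250 = $9,750.
Three or more prior convictions of any kind (+$10,750 flat): $9,750 + $10,750 = $20,500.
Defendant has an active warrant in another jurisdiction (+60%): $20,500 × 1.6 = $32,800.
$32,800 is within the $250,000 maximum.

$32,800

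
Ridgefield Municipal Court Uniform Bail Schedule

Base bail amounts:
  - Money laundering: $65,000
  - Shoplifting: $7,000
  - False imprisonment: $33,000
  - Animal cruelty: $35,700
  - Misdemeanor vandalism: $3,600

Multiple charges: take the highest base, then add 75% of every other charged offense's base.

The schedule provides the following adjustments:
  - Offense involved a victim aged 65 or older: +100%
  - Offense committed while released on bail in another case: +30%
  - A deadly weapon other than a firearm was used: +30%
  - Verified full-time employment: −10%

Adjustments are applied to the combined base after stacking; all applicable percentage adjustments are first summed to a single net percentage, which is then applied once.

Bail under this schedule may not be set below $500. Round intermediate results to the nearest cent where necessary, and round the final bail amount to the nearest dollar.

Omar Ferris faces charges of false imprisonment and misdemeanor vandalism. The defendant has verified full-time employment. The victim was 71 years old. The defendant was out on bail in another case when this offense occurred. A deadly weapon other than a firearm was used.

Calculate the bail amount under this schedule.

Base amounts from the schedule: false imprisonment $33,000; misdemeanor vandalism $3,600.
Stacking rule: highest base plus 75% of each additional charge. Highest is false imprisonment at $33,000. Additional: $3,600 × 75% = $2,700. Combined base = $33,000 + $2,700 = $35,700.
Net percentage adjustment: +100% +30% +30% −10% = +150%. $35,700 × 2.5 = $89,250.
$89,250 is at or above the $500 minimum.

$89,250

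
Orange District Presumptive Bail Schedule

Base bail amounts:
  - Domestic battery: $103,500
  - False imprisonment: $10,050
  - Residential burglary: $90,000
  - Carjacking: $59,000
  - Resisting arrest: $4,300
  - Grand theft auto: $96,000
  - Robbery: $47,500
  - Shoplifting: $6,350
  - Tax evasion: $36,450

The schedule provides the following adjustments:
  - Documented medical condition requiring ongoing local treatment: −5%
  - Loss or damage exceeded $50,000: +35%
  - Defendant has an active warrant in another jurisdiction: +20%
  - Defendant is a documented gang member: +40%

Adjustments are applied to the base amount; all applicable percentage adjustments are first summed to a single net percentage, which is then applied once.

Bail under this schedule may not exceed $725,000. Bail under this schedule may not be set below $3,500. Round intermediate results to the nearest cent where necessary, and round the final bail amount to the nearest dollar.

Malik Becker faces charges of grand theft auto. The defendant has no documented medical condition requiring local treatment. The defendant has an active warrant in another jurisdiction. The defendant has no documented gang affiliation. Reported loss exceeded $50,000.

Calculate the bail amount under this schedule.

$148,800

Base amounts from the schedule: grand theft auto $96,000.
Single charge. Combined base = $96,000.
Net percentage adjustment: +35% +20% = +55%. $96,000 × 1.55 = $148,800.
$148,800 is within the $725,000 maximum.
$148,800 is at or above the $3,500 minimum.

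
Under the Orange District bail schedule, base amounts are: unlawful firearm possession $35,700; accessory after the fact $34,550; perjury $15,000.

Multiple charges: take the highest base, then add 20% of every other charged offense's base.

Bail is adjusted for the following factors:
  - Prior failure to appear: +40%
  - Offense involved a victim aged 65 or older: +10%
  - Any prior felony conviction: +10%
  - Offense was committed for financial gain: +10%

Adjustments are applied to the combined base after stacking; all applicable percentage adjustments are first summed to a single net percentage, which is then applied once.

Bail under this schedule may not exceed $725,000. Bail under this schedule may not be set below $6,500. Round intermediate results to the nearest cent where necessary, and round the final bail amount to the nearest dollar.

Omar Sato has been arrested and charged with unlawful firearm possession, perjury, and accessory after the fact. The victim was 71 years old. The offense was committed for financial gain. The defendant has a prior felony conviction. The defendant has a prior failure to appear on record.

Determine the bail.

Base amounts from the schedule: unlawful firearm possession $35,700; perjury $15,000; accessory after the fact $34,550.
Stacking rule: highest base plus 20% of each additional charge. Highest is unlawful firearm possession at $35,700. Additional: $15,000 × 20% = $3,000; $34,550 × 20% = $6,910. Combined base = $35,700 + $9,910 = $45,610.
Net percentage adjustment: +40% +10% +10% +10% = +70%. $45,610 × 1.7 = $77,537.
$77,537 is within the $725,000 maximum.
$77,537 is at or above the $6,500 minimum.

$77,537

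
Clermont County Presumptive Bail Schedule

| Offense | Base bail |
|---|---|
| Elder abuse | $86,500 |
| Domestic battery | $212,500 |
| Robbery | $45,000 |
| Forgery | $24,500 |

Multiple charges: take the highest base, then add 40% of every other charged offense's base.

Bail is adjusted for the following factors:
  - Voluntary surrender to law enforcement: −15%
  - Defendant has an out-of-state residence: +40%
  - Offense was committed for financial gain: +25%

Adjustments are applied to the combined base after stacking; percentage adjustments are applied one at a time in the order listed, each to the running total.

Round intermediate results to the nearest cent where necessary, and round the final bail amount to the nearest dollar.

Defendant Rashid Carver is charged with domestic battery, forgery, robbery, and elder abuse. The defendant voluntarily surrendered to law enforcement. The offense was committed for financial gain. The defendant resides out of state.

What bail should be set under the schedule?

$408,914

Base amounts from the schedule: domestic battery $212,500; forgery $24,500; robbery $45,000; elder abuse $86,500.
Stacking rule: highest base plus 40% of each additional charge. Highest is domestic battery at $212,500. Additional: $24,500 × 40% = $9,800; $45,000 × 40% = $18,000; $86,500 × 40% = $34,600. Combined base = $212,500 + $62,400 = $274,900.
Voluntary surrender to law enforcement (−15%): $274,900 × 0.85 = $233,665.
Defendant has an out-of-state residence (+40%): $233,665 × 1.4 = $327,131.
Offense was committed for financial gain (+25%): $327,131 × 1.25 = $408,913.75.
Rounded to the nearest dollar: $408,914.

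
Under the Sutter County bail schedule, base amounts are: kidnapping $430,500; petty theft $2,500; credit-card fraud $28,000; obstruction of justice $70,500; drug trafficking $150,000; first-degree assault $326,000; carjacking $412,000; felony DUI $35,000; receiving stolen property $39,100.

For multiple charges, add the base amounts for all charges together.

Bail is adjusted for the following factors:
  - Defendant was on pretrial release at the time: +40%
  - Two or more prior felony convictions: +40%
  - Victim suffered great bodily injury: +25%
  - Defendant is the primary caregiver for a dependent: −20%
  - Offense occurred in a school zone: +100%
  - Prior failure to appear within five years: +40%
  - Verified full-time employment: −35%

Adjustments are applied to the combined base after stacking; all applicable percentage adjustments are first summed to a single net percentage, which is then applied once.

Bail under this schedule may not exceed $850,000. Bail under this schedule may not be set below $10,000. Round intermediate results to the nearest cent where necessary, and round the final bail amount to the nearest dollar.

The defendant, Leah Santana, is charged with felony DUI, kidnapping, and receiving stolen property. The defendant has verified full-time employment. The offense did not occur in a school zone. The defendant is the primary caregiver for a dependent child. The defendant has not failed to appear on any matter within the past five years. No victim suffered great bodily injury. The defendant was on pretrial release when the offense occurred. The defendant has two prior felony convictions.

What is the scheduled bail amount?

Base amounts from the schedule: felony DUI $35,000; kidnapping $430,500; receiving stolen property $39,100.
Stacking rule: sum of all bases. $35,000 + $430,500 + $39,100 = $504,600.
Net percentage adjustment: +40% +40% −20% −35% = +25%. $504,600 × 1.25 = $630,750.
$630,750 is within the $850,000 maximum.
$630,750 is at or above the $10,000 minimum.

$630,750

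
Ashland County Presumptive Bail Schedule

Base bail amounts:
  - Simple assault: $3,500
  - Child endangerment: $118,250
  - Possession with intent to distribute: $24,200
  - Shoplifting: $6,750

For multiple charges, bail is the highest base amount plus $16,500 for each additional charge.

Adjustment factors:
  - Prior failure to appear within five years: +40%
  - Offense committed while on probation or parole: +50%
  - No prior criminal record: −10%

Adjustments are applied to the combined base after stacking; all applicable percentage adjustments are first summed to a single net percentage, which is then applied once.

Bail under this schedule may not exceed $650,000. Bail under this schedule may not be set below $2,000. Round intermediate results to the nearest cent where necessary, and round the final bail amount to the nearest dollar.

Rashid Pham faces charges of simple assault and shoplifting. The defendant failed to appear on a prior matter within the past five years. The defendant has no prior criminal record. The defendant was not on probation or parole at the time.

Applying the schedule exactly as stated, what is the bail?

$30,225

Base amounts from the schedule: simple assault $3,500; shoplifting $6,750.
Stacking rule: highest base plus $16,500 per additional charge. Highest is shoplifting at $6,750; 1 additional charge → +$16,500. Combined base = $23,250.
Net percentage adjustment: +40% −10% = +30%. $23,250 × 1.3 = $30,225.
$30,225 is within the $650,000 maximum.
$30,225 is at or above the $2,000 minimum.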